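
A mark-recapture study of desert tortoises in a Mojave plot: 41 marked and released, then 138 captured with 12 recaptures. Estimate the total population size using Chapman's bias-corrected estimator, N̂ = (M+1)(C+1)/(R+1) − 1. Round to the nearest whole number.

N̂ = (41+1)(138+1)/(12+1) − 1 = 42·139/13 − 1
= 5838/13 − 1 ≈ 449.1 − 1 ≈ 448.1 → 448

N ≈ 448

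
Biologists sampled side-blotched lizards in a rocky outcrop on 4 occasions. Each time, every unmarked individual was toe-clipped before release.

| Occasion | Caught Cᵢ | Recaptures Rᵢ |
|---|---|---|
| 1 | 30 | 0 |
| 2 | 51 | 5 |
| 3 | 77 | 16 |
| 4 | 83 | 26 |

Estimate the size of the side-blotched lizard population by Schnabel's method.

Marked at large before each occasion: Mᵢ = Σⱼ<ᵢ (Cⱼ − Rⱼ) → M1=0, M2=30, M3=76, M4=137
Σ MᵢCᵢ = 0·30 + 30·51 + 76·77 + 137·83 = 0 + 1530 + 5852 + 11371 = 18753
Σ Rᵢ = 0 + 5 + 16 + 26 = 47
N̂ = 18753 / 47 = 399

N = 399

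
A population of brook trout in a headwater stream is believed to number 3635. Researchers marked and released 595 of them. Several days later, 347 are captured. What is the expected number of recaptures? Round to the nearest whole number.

The marked fraction of the population is 595/3635, so in a sample of 347 expect C·(M/N) marked.
E[R] = 595 × 347 / 3635 = 206465 / 3635 ≈ 56.8 → 57

expected recaptures ≈ 57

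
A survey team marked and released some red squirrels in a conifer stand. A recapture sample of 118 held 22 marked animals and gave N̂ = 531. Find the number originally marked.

M = 99

From N = M·C/R: M = N·R / C = 531·22 / 118 = 11682 / 118 = 99.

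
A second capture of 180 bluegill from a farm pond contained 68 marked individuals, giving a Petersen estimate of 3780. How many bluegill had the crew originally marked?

M = 1428

From N = M·C/R: M = N·R / C = 3780·68 / 180 = 257040 / 180 = 1428.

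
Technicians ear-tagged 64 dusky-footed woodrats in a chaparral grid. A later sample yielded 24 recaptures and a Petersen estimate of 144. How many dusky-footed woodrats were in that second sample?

C = 54

From N = M·C/R: C = N·R / M = 144·24 / 64 = 3456 / 64 = 54.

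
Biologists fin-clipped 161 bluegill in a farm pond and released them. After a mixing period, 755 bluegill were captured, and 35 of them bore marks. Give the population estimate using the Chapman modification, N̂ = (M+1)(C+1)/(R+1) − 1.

N = 3401

N̂ = (161+1)(755+1)/(35+1) − 1 = 162·756/36 − 1
= 122472/36 − 1 = 3402 − 1 = 3401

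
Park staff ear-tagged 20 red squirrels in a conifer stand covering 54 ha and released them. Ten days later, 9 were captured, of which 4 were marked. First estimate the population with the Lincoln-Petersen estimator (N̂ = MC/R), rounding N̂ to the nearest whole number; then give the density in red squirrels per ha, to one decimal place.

density ≈ 0.8 red squirrels per ha

N̂ = 20·9/4 = 180/4 = 45
Density = N̂ / area = 45 / 54 ≈ 0.83 → 0.8 per ha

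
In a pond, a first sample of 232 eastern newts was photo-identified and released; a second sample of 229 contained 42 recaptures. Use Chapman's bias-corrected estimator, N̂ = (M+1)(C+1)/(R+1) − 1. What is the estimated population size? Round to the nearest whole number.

N ≈ 1245

N̂ = (232+1)(229+1)/(42+1) − 1 = 233·230/43 − 1
= 53590/43 − 1 ≈ 1246.3 − 1 ≈ 1245.3 → 1245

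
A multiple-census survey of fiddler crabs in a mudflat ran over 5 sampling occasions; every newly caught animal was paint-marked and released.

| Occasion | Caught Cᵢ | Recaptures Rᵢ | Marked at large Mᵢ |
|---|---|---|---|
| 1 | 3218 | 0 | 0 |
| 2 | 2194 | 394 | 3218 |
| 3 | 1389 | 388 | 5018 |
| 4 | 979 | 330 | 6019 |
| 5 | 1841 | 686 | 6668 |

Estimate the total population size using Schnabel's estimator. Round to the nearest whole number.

Σ MᵢCᵢ = 0·3218 + 3218·2194 + 5018·1389 + 6019·979 + 6668·1841 = 0 + 7060292 + 6970002 + 5892601 + 12275788 = 32198683
Σ Rᵢ = 0 + 394 + 388 + 330 + 686 = 1798
N̂ = 32198683 / 1798 ≈ 17908.1 → 17908

N ≈ 17,908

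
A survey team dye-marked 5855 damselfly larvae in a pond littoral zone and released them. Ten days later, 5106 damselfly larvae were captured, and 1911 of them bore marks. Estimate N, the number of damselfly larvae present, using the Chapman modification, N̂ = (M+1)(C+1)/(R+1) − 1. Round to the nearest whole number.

N̂ = (5855+1)(5106+1)/(1911+1) − 1 = 5856·5107/1912 − 1
= 29906592/1912 − 1 ≈ 15641.5 − 1 ≈ 15640.5 → 15641

N ≈ 15,641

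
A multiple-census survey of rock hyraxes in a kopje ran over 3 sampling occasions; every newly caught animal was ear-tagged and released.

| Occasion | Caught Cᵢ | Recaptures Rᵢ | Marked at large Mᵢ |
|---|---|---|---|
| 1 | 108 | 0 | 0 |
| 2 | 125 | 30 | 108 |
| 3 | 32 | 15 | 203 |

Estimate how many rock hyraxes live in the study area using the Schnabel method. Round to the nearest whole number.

N ≈ 444

Σ MᵢCᵢ = 0·108 + 108·125 + 203·32 = 0 + 13500 + 6496 = 19996
Σ Rᵢ = 0 + 30 + 15 = 45
N̂ = 19996 / 45 ≈ 444.4 → 444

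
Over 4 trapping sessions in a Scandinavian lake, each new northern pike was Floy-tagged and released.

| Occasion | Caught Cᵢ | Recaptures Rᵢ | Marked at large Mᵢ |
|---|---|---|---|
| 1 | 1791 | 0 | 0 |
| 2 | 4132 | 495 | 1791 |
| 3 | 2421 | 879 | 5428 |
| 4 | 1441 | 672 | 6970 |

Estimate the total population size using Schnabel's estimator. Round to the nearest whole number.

Σ MᵢCᵢ = 0·1791 + 1791·4132 + 5428·2421 + 6970·1441 = 0 + 7400412 + 13141188 + 10043770 = 30585370
Σ Rᵢ = 0 + 495 + 879 + 672 = 2046
N̂ = 30585370 / 2046 ≈ 14948.9 → 14949

N ≈ 14,949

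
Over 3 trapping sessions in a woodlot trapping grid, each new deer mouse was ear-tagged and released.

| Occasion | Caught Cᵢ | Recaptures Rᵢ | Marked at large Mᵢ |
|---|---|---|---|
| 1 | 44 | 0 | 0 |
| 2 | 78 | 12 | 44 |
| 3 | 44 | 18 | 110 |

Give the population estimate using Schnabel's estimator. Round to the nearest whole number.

Σ MᵢCᵢ = 0·44 + 44·78 + 110·44 = 0 + 3432 + 4840 = 8272
Σ Rᵢ = 0 + 12 + 18 = 30
N̂ = 8272 / 30 ≈ 275.7 → 276

N ≈ 276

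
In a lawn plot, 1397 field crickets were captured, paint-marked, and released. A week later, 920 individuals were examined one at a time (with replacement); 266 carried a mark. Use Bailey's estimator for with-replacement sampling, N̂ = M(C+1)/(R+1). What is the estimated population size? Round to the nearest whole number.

N̂ = 1397·(920+1)/(266+1) = 1397·921/267 = 1286637/267 ≈ 4818.9 → 4819

N ≈ 4819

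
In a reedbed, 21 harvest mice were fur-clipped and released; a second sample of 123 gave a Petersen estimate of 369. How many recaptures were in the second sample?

From N = M·C/R: R = M·C / N = 21·123 / 369 = 2583 / 369 = 7.

R = 7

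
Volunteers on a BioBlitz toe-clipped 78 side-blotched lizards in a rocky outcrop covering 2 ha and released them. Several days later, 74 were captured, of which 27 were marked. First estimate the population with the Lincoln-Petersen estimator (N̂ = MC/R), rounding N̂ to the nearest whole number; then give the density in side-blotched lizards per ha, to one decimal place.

N̂ = 78·74/27 = 5772/27 ≈ 213.8 → 214
Density = N̂ / area = 214 / 2 = 107.0 per ha

density ≈ 107.0 side-blotched lizards per ha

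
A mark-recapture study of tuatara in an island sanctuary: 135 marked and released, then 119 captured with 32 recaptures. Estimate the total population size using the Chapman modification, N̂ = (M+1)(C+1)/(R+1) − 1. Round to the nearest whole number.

N̂ = (135+1)(119+1)/(32+1) − 1 = 136·120/33 − 1
= 16320/33 − 1 ≈ 494.5 − 1 ≈ 493.5 → 494

N ≈ 494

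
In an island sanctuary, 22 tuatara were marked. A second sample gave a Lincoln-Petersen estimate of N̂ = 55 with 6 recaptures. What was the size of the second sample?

C = 15

From N = M·C/R: C = N·R / M = 55·6 / 22 = 330 / 22 = 15.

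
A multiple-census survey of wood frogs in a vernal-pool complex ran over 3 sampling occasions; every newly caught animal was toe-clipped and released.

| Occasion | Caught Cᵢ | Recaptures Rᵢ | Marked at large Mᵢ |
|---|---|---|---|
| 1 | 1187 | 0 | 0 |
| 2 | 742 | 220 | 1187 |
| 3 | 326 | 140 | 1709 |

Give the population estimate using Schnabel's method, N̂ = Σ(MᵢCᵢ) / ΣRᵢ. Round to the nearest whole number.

N ≈ 3994

Σ MᵢCᵢ = 0·1187 + 1187·742 + 1709·326 = 0 + 880754 + 557134 = 1437888
Σ Rᵢ = 0 + 220 + 140 = 360
N̂ = 1437888 / 360 ≈ 3994.1 → 3994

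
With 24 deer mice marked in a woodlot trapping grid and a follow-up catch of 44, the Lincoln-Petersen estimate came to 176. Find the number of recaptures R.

R = 6

From N = M·C/R: R = M·C / N = 24·44 / 176 = 1056 / 176 = 6.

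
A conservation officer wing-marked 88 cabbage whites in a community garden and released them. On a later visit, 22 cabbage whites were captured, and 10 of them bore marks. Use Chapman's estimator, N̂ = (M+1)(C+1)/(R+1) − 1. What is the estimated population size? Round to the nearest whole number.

N̂ = (88+1)(22+1)/(10+1) − 1 = 89·23/11 − 1
= 2047/11 − 1 ≈ 186.1 − 1 ≈ 185.1 → 185

N ≈ 185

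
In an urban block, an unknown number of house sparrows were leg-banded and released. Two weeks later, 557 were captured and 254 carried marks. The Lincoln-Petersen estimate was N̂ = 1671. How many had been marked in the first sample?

From N = M·C/R: M = N·R / C = 1671·254 / 557 = 424434 / 557 = 762.

M = 762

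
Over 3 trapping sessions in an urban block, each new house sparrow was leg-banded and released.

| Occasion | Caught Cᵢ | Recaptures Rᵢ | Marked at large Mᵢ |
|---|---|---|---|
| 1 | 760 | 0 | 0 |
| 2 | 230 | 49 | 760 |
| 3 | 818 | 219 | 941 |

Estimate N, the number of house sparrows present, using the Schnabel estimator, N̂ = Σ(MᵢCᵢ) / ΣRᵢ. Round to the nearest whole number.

Σ MᵢCᵢ = 0·760 + 760·230 + 941·818 = 0 + 174800 + 769738 = 944538
Σ Rᵢ = 0 + 49 + 219 = 268
N̂ = 944538 / 268 ≈ 3524.4 → 3524

N ≈ 3524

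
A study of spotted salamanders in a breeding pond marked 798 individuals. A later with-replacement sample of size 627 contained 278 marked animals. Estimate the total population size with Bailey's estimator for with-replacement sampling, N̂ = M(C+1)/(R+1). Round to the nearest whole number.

N ≈ 1796

N̂ = 798·(627+1)/(278+1) = 798·628/279 = 501144/279 ≈ 1796.2 → 1796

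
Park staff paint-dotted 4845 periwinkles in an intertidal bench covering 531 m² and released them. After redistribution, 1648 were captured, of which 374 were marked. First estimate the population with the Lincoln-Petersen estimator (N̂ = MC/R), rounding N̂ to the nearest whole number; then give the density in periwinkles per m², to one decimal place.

N̂ = 4845·1648/374 = 7984560/374 ≈ 21349.1 → 21349
Density = N̂ / area = 21349 / 531 ≈ 40.21 → 40.2 per m²

density ≈ 40.2 periwinkles per m²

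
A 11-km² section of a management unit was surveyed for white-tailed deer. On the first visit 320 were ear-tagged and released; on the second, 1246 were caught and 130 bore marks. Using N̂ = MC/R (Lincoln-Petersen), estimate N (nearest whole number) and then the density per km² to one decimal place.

density ≈ 278.8 white-tailed deer per km²

N̂ = 320·1246/130 = 398720/130 ≈ 3067.1 → 3067
Density = N̂ / area = 3067 / 11 ≈ 278.82 → 278.8 per km²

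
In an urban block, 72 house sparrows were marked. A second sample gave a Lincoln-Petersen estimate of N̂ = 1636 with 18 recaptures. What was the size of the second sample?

C = 409

From N = M·C/R: C = N·R / M = 1636·18 / 72 = 29448 / 72 = 409.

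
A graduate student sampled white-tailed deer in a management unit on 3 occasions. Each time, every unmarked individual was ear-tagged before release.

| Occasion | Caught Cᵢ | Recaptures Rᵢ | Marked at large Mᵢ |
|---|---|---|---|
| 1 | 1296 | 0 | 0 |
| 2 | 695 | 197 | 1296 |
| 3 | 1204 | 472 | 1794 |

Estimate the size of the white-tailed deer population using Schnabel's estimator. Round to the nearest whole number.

Σ MᵢCᵢ = 0·1296 + 1296·695 + 1794·1204 = 0 + 900720 + 2159976 = 3060696
Σ Rᵢ = 0 + 197 + 472 = 669
N̂ = 3060696 / 669 ≈ 4575.0 → 4575

N ≈ 4575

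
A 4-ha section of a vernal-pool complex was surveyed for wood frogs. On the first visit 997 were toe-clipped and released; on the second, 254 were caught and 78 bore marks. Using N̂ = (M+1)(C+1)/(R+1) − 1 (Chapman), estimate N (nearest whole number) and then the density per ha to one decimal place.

N̂ = 998·255/79 − 1 = 254490/79 − 1 ≈ 3220.4 → 3220
Density = N̂ / area = 3220 / 4 = 805.0 per ha

density ≈ 805.0 wood frogs per ha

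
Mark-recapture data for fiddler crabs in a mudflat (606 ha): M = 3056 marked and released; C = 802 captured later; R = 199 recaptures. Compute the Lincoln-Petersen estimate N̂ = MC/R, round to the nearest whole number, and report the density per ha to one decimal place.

density ≈ 20.3 fiddler crabs per ha

N̂ = 3056·802/199 = 2450912/199 ≈ 12316.1 → 12316
Density = N̂ / area = 12316 / 606 ≈ 20.32 → 20.3 per ha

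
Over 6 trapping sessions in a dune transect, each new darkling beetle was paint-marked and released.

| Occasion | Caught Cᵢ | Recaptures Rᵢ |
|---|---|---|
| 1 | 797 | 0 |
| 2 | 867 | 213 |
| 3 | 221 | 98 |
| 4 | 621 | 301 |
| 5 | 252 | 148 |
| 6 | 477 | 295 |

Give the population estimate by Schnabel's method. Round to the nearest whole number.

Marked at large before each occasion: Mᵢ = Σⱼ<ᵢ (Cⱼ − Rⱼ) → M1=0, M2=797, M3=1451, M4=1574, M5=1894, M6=1998
Σ MᵢCᵢ = 0·797 + 797·867 + 1451·221 + 1574·621 + 1894·252 + 1998·477 = 0 + 690999 + 320671 + 977454 + 477288 + 953046 = 3419458
Σ Rᵢ = 0 + 213 + 98 + 301 + 148 + 295 = 1055
N̂ = 3419458 / 1055 ≈ 3241.2 → 3241

N ≈ 3241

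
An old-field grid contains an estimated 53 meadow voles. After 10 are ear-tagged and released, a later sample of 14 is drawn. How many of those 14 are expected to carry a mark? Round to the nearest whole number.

Expected recaptures E[R] = M·C / N.
E[R] = 10 × 14 / 53 = 140 / 53 ≈ 2.6 → 3

expected recaptures ≈ 3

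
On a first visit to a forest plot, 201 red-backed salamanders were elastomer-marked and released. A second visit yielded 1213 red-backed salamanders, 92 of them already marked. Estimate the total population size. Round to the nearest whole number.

The marked fraction in the recapture sample should equal the marked fraction in the population: 92/1213 = 201/N.
N = (201 × 1213) / 92 = 243813 / 92 ≈ 2650.1 → 2650

N ≈ 2650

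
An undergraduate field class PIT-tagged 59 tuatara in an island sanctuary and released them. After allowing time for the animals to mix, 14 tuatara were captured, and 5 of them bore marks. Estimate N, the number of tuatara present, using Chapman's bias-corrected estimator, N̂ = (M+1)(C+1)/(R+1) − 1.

N̂ = (59+1)(14+1)/(5+1) − 1 = 60·15/6 − 1
= 900/6 − 1 = 150 − 1 = 149

N = 149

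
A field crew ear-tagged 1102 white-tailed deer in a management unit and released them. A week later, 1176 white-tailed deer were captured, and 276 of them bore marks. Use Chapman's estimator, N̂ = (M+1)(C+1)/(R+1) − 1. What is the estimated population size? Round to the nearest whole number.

N̂ = (1102+1)(1176+1)/(276+1) − 1 = 1103·1177/277 − 1
= 1298231/277 − 1 ≈ 4686.8 − 1 ≈ 4685.8 → 4686

N ≈ 4686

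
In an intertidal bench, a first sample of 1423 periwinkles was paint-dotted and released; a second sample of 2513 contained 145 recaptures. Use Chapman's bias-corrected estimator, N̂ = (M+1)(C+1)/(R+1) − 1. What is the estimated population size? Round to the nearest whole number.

N ≈ 24,519

N̂ = (1423+1)(2513+1)/(145+1) − 1 = 1424·2514/146 − 1
= 3579936/146 − 1 ≈ 24520.1 − 1 ≈ 24519.1 → 24519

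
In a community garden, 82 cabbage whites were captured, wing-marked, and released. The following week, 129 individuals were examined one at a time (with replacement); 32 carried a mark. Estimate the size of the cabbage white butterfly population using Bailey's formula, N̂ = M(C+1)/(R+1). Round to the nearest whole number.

N̂ = 82·(129+1)/(32+1) = 82·130/33 = 10660/33 ≈ 323.0 → 323

N ≈ 323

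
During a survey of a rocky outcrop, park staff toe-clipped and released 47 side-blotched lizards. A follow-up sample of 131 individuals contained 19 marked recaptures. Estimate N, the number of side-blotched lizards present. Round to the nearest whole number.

N ≈ 324

Lincoln-Petersen assumes M/N = R/C, so N = M·C / R.
N = (47 × 131) / 19 = 6157 / 19 ≈ 324.1 → 324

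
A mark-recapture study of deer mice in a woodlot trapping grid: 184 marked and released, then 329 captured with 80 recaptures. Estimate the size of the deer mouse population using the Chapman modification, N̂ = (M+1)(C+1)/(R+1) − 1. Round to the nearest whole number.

N̂ = (184+1)(329+1)/(80+1) − 1 = 185·330/81 − 1
= 61050/81 − 1 ≈ 753.7 − 1 ≈ 752.7 → 753

N ≈ 753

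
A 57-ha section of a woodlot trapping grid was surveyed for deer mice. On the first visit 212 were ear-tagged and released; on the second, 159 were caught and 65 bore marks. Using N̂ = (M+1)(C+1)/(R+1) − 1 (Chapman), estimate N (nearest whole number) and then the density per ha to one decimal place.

density ≈ 9.0 deer mice per ha

N̂ = 213·160/66 − 1 = 34080/66 − 1 ≈ 515.4 → 515
Density = N̂ / area = 515 / 57 ≈ 9.04 → 9.0 per ha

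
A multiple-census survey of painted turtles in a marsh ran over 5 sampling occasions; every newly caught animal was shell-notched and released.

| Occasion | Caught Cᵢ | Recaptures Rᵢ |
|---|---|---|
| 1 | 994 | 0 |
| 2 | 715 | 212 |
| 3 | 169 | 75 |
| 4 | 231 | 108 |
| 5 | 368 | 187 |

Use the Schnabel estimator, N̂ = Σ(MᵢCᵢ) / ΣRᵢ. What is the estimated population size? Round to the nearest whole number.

Marked at large before each occasion: Mᵢ = Σⱼ<ᵢ (Cⱼ − Rⱼ) → M1=0, M2=994, M3=1497, M4=1591, M5=1714
Σ MᵢCᵢ = 0·994 + 994·715 + 1497·169 + 1591·231 + 1714·368 = 0 + 710710 + 252993 + 367521 + 630752 = 1961976
Σ Rᵢ = 0 + 212 + 75 + 108 + 187 = 582
N̂ = 1961976 / 582 ≈ 3371.1 → 3371

N ≈ 3371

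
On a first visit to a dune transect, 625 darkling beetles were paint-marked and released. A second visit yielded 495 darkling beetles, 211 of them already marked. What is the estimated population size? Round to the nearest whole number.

N ≈ 1466

If marked individuals mix randomly, R/C ≈ M/N, giving N ≈ M·C/R.
N = (625 × 495) / 211 = 309375 / 211 ≈ 1466.2 → 1466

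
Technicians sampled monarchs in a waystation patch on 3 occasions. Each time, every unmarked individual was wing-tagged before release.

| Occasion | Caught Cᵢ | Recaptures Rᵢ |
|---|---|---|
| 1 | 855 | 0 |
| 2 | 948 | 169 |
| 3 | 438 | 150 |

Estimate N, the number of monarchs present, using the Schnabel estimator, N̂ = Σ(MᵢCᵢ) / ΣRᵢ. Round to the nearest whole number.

N ≈ 4784

Marked at large before each occasion: Mᵢ = Σⱼ<ᵢ (Cⱼ − Rⱼ) → M1=0, M2=855, M3=1634
Σ MᵢCᵢ = 0·855 + 855·948 + 1634·438 = 0 + 810540 + 715692 = 1526232
Σ Rᵢ = 0 + 169 + 150 = 319
N̂ = 1526232 / 319 ≈ 4784.4 → 4784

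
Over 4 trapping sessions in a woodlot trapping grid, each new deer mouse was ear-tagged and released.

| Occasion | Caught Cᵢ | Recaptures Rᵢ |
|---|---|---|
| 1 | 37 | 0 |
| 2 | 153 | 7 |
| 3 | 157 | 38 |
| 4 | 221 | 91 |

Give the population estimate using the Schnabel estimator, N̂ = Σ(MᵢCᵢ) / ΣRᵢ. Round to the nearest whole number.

Marked at large before each occasion: Mᵢ = Σⱼ<ᵢ (Cⱼ − Rⱼ) → M1=0, M2=37, M3=183, M4=302
Σ MᵢCᵢ = 0·37 + 37·153 + 183·157 + 302·221 = 0 + 5661 + 28731 + 66742 = 101134
Σ Rᵢ = 0 + 7 + 38 + 91 = 136
N̂ = 101134 / 136 ≈ 743.6 → 744

N ≈ 744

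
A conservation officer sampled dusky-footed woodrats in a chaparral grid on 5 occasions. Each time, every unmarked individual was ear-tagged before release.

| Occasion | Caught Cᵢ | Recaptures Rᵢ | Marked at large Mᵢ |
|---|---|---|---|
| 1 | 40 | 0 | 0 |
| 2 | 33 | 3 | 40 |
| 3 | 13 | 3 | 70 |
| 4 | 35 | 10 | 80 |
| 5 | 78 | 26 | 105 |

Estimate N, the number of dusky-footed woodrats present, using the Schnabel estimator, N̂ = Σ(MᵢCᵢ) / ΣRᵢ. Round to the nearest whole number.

Σ MᵢCᵢ = 0·40 + 40·33 + 70·13 + 80·35 + 105·78 = 0 + 1320 + 910 + 2800 + 8190 = 13220
Σ Rᵢ = 0 + 3 + 3 + 10 + 26 = 42
N̂ = 13220 / 42 ≈ 314.8 → 315

N ≈ 315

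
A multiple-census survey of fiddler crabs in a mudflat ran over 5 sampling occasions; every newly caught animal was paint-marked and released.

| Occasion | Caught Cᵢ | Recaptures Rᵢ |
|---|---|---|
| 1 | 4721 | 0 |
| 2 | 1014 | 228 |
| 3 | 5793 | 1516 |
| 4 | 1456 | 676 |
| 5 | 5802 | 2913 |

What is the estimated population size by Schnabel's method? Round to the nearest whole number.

Marked at large before each occasion: Mᵢ = Σⱼ<ᵢ (Cⱼ − Rⱼ) → M1=0, M2=4721, M3=5507, M4=9784, M5=10564
Σ MᵢCᵢ = 0·4721 + 4721·1014 + 5507·5793 + 9784·1456 + 10564·5802 = 0 + 4787094 + 31902051 + 14245504 + 61292328 = 112226977
Σ Rᵢ = 0 + 228 + 1516 + 676 + 2913 = 5333
N̂ = 112226977 / 5333 ≈ 21043.9 → 21044

N ≈ 21,044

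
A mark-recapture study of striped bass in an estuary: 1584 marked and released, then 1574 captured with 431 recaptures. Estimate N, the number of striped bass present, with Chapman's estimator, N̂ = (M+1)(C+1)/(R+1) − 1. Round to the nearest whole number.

N ≈ 5778

N̂ = (1584+1)(1574+1)/(431+1) − 1 = 1585·1575/432 − 1
= 2496375/432 − 1 ≈ 5778.6 − 1 ≈ 5777.6 → 5778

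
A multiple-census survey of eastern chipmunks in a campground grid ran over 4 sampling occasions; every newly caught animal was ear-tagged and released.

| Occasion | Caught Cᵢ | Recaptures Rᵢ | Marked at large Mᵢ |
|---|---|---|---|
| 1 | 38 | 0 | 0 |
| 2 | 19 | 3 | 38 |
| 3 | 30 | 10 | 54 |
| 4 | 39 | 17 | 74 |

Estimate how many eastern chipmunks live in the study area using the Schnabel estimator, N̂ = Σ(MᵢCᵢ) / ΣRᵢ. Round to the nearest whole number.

Σ MᵢCᵢ = 0·38 + 38·19 + 54·30 + 74·39 = 0 + 722 + 1620 + 2886 = 5228
Σ Rᵢ = 0 + 3 + 10 + 17 = 30
N̂ = 5228 / 30 ≈ 174.3 → 174

N ≈ 174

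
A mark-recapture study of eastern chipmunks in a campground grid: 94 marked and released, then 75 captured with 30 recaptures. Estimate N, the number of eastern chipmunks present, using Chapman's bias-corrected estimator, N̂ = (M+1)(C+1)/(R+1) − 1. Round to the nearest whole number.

N ≈ 232

N̂ = (94+1)(75+1)/(30+1) − 1 = 95·76/31 − 1
= 7220/31 − 1 ≈ 232.9 − 1 ≈ 231.9 → 232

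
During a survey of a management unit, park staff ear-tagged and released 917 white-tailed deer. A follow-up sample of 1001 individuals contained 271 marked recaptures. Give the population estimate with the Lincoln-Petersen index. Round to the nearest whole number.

N ≈ 3387

Lincoln-Petersen assumes M/N = R/C, so N = M·C / R.
N = (917 × 1001) / 271 = 917917 / 271 ≈ 3387.1 → 3387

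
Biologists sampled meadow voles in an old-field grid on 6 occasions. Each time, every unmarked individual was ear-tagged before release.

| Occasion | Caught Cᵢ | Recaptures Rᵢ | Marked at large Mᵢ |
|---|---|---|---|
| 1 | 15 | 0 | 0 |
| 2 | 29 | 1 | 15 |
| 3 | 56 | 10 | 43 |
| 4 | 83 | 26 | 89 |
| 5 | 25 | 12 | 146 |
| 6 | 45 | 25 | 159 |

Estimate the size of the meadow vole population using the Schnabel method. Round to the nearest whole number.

Σ MᵢCᵢ = 0·15 + 15·29 + 43·56 + 89·83 + 146·25 + 159·45 = 0 + 435 + 2408 + 7387 + 3650 + 7155 = 21035
Σ Rᵢ = 0 + 1 + 10 + 26 + 12 + 25 = 74
N̂ = 21035 / 74 ≈ 284.3 → 284

N ≈ 284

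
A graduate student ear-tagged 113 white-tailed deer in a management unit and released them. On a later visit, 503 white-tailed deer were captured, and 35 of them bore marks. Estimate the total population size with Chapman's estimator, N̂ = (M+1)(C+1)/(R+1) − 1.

N̂ = (113+1)(503+1)/(35+1) − 1 = 114·504/36 − 1
= 57456/36 − 1 = 1596 − 1 = 1595

N = 1595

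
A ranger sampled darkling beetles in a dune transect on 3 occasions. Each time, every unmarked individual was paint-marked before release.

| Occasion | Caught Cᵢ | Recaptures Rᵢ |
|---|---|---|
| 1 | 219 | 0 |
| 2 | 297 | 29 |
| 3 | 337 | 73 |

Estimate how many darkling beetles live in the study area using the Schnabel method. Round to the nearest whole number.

N ≈ 2247

Marked at large before each occasion: Mᵢ = Σⱼ<ᵢ (Cⱼ − Rⱼ) → M1=0, M2=219, M3=487
Σ MᵢCᵢ = 0·219 + 219·297 + 487·337 = 0 + 65043 + 164119 = 229162
Σ Rᵢ = 0 + 29 + 73 = 102
N̂ = 229162 / 102 ≈ 2246.7 → 2247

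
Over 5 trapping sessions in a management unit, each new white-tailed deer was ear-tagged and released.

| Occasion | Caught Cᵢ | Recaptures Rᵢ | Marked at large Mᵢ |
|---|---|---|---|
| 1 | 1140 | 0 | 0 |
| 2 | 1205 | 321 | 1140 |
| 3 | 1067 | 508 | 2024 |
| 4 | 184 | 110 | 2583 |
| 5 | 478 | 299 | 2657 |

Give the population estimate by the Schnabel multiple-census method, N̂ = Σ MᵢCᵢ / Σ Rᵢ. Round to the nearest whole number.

N ≈ 4264

Σ MᵢCᵢ = 0·1140 + 1140·1205 + 2024·1067 + 2583·184 + 2657·478 = 0 + 1373700 + 2159608 + 475272 + 1270046 = 5278626
Σ Rᵢ = 0 + 321 + 508 + 110 + 299 = 1238
N̂ = 5278626 / 1238 ≈ 4263.8 → 4264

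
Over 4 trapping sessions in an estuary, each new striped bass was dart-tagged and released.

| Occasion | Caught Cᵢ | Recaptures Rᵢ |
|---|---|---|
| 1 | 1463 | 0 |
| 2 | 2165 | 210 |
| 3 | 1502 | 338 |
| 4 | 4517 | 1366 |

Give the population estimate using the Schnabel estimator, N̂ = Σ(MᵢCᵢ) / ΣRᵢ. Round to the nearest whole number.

Marked at large before each occasion: Mᵢ = Σⱼ<ᵢ (Cⱼ − Rⱼ) → M1=0, M2=1463, M3=3418, M4=4582
Σ MᵢCᵢ = 0·1463 + 1463·2165 + 3418·1502 + 4582·4517 = 0 + 3167395 + 5133836 + 20696894 = 28998125
Σ Rᵢ = 0 + 210 + 338 + 1366 = 1914
N̂ = 28998125 / 1914 ≈ 15150.5 → 15151

N ≈ 15,151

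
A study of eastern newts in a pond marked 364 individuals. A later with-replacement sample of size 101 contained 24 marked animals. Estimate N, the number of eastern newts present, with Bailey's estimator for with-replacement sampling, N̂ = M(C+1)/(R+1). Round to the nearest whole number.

N̂ = 364·(101+1)/(24+1) = 364·102/25 = 37128/25 ≈ 1485.1 → 1485

N ≈ 1485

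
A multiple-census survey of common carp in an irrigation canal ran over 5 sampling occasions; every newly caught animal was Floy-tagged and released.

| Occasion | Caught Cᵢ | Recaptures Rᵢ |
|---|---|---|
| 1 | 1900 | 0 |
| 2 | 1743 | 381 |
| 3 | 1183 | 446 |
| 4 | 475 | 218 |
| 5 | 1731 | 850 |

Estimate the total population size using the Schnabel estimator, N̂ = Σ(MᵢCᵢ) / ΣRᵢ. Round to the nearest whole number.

N ≈ 8674

Marked at large before each occasion: Mᵢ = Σⱼ<ᵢ (Cⱼ − Rⱼ) → M1=0, M2=1900, M3=3262, M4=3999, M5=4256
Σ MᵢCᵢ = 0·1900 + 1900·1743 + 3262·1183 + 3999·475 + 4256·1731 = 0 + 3311700 + 3858946 + 1899525 + 7367136 = 16437307
Σ Rᵢ = 0 + 381 + 446 + 218 + 850 = 1895
N̂ = 16437307 / 1895 ≈ 8674.0 → 8674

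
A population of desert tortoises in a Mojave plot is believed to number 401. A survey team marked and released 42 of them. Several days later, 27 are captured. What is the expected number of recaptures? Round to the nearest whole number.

Expected recaptures E[R] = M·C / N.
E[R] = 42 × 27 / 401 = 1134 / 401 ≈ 2.8 → 3

expected recaptures ≈ 3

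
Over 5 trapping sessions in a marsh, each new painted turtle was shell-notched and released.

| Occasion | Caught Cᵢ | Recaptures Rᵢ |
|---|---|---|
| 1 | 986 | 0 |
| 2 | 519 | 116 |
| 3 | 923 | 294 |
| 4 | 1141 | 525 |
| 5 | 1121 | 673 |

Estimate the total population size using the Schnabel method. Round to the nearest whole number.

Marked at large before each occasion: Mᵢ = Σⱼ<ᵢ (Cⱼ − Rⱼ) → M1=0, M2=986, M3=1389, M4=2018, M5=2634
Σ MᵢCᵢ = 0·986 + 986·519 + 1389·923 + 2018·1141 + 2634·1121 = 0 + 511734 + 1282047 + 2302538 + 2952714 = 7049033
Σ Rᵢ = 0 + 116 + 294 + 525 + 673 = 1608
N̂ = 7049033 / 1608 ≈ 4383.7 → 4384

N ≈ 4384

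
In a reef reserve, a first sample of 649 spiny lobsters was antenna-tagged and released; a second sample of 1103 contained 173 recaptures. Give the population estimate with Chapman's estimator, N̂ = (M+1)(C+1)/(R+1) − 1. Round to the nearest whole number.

N ≈ 4123

N̂ = (649+1)(1103+1)/(173+1) − 1 = 650·1104/174 − 1
= 717600/174 − 1 ≈ 4124.1 − 1 ≈ 4123.1 → 4123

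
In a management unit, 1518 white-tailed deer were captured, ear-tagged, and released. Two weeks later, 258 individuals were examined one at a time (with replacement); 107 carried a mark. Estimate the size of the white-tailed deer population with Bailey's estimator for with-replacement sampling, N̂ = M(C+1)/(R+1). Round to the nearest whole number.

N ≈ 3640

N̂ = 1518·(258+1)/(107+1) = 1518·259/108 = 393162/108 ≈ 3640.4 → 3640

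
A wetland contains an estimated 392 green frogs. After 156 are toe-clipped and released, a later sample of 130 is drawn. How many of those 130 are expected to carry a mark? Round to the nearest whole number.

expected recaptures ≈ 52

Expected recaptures E[R] = M·C / N.
E[R] = 156 × 130 / 392 = 20280 / 392 ≈ 51.7 → 52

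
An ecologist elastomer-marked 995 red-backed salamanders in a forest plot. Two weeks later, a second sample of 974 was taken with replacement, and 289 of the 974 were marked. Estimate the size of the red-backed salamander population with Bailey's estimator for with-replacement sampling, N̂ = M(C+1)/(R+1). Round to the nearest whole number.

N ≈ 3345

N̂ = 995·(974+1)/(289+1) = 995·975/290 = 970125/290 ≈ 3345.3 → 3345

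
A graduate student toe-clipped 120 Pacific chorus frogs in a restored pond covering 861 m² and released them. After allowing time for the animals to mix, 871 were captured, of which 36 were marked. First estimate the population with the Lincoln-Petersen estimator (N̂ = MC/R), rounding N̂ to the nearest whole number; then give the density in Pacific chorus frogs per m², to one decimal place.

density ≈ 3.4 Pacific chorus frogs per m²

N̂ = 120·871/36 = 104520/36 ≈ 2903.3 → 2903
Density = N̂ / area = 2903 / 861 ≈ 3.37 → 3.4 per m²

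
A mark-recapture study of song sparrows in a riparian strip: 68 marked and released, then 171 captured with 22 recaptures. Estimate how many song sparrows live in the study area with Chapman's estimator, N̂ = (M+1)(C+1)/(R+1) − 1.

N̂ = (68+1)(171+1)/(22+1) − 1 = 69·172/23 − 1
= 11868/23 − 1 = 516 − 1 = 515

N = 515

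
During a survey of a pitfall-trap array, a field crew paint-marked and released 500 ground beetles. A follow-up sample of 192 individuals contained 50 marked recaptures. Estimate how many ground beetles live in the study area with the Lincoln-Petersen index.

The marked fraction in the recapture sample should equal the marked fraction in the population: 50/192 = 500/N.
N = (500 × 192) / 50 = 96000 / 50 = 1920

N = 1920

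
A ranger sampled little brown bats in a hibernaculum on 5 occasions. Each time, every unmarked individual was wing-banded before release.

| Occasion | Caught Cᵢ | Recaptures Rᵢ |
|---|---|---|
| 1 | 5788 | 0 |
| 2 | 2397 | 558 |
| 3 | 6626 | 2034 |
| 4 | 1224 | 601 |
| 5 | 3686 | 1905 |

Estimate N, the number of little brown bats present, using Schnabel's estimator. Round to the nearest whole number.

Marked at large before each occasion: Mᵢ = Σⱼ<ᵢ (Cⱼ − Rⱼ) → M1=0, M2=5788, M3=7627, M4=12219, M5=12842
Σ MᵢCᵢ = 0·5788 + 5788·2397 + 7627·6626 + 12219·1224 + 12842·3686 = 0 + 13873836 + 50536502 + 14956056 + 47335612 = 126702006
Σ Rᵢ = 0 + 558 + 2034 + 601 + 1905 = 5098
N̂ = 126702006 / 5098 ≈ 24853.3 → 24853

N ≈ 24,853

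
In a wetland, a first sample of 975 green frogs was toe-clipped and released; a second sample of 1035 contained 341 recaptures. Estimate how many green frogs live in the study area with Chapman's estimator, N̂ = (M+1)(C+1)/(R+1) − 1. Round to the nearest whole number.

N ≈ 2956

N̂ = (975+1)(1035+1)/(341+1) − 1 = 976·1036/342 − 1
= 1011136/342 − 1 ≈ 2956.5 − 1 ≈ 2955.5 → 2956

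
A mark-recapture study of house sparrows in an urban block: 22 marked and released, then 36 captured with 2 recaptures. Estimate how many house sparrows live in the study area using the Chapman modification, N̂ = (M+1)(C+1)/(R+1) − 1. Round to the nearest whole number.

N̂ = (22+1)(36+1)/(2+1) − 1 = 23·37/3 − 1
= 851/3 − 1 ≈ 283.7 − 1 ≈ 282.7 → 283

N ≈ 283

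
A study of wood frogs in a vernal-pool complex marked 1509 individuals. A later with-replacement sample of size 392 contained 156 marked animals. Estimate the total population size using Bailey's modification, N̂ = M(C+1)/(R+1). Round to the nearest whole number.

N̂ = 1509·(392+1)/(156+1) = 1509·393/157 = 593037/157 ≈ 3777.3 → 3777

N ≈ 3777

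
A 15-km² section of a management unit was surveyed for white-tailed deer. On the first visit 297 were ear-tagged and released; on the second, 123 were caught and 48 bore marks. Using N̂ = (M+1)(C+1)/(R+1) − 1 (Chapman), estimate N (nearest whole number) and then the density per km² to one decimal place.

density ≈ 50.2 white-tailed deer per km²

N̂ = 298·124/49 − 1 = 36952/49 − 1 ≈ 753.1 → 753
Density = N̂ / area = 753 / 15 ≈ 50.20 → 50.2 per km²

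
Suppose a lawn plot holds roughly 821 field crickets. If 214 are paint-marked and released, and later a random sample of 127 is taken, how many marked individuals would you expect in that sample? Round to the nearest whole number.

Expected recaptures E[R] = M·C / N.
E[R] = 214 × 127 / 821 = 27178 / 821 ≈ 33.1 → 33

expected recaptures ≈ 33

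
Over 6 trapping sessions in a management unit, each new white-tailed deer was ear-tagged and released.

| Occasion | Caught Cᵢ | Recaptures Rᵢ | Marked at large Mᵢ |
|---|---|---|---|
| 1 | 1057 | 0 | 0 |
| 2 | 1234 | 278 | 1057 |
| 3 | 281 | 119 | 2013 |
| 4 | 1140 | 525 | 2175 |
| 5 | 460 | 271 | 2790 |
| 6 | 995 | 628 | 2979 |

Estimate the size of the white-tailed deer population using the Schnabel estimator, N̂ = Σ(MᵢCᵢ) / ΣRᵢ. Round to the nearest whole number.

Σ MᵢCᵢ = 0·1057 + 1057·1234 + 2013·281 + 2175·1140 + 2790·460 + 2979·995 = 0 + 1304338 + 565653 + 2479500 + 1283400 + 2964105 = 8596996
Σ Rᵢ = 0 + 278 + 119 + 525 + 271 + 628 = 1821
N̂ = 8596996 / 1821 ≈ 4721.0 → 4721

N ≈ 4721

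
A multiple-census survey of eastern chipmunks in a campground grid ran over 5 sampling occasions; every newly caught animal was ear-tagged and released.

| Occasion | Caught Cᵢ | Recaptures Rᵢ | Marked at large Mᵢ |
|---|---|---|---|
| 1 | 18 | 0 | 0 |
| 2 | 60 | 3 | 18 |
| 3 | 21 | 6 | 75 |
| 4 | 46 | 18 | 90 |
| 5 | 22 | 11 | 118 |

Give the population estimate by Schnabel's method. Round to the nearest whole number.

Σ MᵢCᵢ = 0·18 + 18·60 + 75·21 + 90·46 + 118·22 = 0 + 1080 + 1575 + 4140 + 2596 = 9391
Σ Rᵢ = 0 + 3 + 6 + 18 + 11 = 38
N̂ = 9391 / 38 ≈ 247.1 → 247

N ≈ 247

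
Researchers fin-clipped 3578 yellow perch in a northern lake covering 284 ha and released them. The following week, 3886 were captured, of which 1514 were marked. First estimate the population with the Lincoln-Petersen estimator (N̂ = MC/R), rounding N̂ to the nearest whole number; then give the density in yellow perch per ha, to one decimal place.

N̂ = 3578·3886/1514 = 13904108/1514 ≈ 9183.7 → 9184
Density = N̂ / area = 9184 / 284 ≈ 32.34 → 32.3 per ha

density ≈ 32.3 yellow perch per ha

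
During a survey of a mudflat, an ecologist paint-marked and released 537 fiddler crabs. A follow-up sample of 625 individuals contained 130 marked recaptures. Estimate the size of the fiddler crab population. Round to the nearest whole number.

The marked fraction in the recapture sample should equal the marked fraction in the population: 130/625 = 537/N.
N = (537 × 625) / 130 = 335625 / 130 ≈ 2581.7 → 2582

N ≈ 2582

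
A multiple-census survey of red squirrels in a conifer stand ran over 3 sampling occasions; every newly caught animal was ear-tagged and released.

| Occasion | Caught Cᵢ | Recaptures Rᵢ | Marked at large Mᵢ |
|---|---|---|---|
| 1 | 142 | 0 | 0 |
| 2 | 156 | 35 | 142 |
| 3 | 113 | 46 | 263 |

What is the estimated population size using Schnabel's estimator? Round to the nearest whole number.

Σ MᵢCᵢ = 0·142 + 142·156 + 263·113 = 0 + 22152 + 29719 = 51871
Σ Rᵢ = 0 + 35 + 46 = 81
N̂ = 51871 / 81 ≈ 640.4 → 640

N ≈ 640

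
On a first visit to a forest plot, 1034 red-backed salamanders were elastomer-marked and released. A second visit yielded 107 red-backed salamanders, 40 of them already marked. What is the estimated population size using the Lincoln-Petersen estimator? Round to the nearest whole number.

N ≈ 2766

N = (1034 × 107) / 40 = 110638 / 40 ≈ 2765.9 → 2766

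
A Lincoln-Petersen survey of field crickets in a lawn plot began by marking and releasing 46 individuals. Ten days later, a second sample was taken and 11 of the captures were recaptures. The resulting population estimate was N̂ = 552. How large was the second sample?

From N = M·C/R: C = N·R / M = 552·11 / 46 = 6072 / 46 = 132.

C = 132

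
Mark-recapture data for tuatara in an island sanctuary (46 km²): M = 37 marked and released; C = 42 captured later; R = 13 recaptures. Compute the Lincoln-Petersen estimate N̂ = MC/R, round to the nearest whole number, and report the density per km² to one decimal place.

density ≈ 2.6 tuatara per km²

N̂ = 37·42/13 = 1554/13 ≈ 119.5 → 120
Density = N̂ / area = 120 / 46 ≈ 2.61 → 2.6 per km²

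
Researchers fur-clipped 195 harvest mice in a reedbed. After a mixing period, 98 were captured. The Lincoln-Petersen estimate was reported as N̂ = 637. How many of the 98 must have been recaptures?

From N = M·C/R: R = M·C / N = 195·98 / 637 = 19110 / 637 = 30.

R = 30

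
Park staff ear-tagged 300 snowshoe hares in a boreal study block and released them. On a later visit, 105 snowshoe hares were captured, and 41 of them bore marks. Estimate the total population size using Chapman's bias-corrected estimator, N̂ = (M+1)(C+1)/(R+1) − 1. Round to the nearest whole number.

N ≈ 759

N̂ = (300+1)(105+1)/(41+1) − 1 = 301·106/42 − 1
= 31906/42 − 1 ≈ 759.7 − 1 ≈ 758.7 → 759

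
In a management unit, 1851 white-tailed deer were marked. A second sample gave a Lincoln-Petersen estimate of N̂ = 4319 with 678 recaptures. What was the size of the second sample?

From N = M·C/R: C = N·R / M = 4319·678 / 1851 = 2928282 / 1851 = 1582.

C = 1582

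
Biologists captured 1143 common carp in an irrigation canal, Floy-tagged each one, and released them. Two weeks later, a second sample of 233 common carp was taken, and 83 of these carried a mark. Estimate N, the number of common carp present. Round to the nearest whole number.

N ≈ 3209

N = (1143 × 233) / 83 = 266319 / 83 ≈ 3208.7 → 3209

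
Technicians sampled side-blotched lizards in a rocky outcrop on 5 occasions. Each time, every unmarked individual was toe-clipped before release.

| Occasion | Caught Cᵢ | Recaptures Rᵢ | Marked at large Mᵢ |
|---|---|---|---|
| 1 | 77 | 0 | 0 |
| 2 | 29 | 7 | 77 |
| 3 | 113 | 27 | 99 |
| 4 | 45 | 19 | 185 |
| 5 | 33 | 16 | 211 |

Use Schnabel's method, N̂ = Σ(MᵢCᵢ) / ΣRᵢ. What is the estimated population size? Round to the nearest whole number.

Σ MᵢCᵢ = 0·77 + 77·29 + 99·113 + 185·45 + 211·33 = 0 + 2233 + 11187 + 8325 + 6963 = 28708
Σ Rᵢ = 0 + 7 + 27 + 19 + 16 = 69
N̂ = 28708 / 69 ≈ 416.1 → 416

N ≈ 416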